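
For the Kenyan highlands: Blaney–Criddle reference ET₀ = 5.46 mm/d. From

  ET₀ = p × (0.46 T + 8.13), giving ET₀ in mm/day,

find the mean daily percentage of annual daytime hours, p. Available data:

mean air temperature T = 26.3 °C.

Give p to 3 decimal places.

0.270

p = ET₀ / (0.46 T + 8.13) = 5.46 / (0.46 × 26.3 + 8.13) = 5.46 / 20.228 = 0.2699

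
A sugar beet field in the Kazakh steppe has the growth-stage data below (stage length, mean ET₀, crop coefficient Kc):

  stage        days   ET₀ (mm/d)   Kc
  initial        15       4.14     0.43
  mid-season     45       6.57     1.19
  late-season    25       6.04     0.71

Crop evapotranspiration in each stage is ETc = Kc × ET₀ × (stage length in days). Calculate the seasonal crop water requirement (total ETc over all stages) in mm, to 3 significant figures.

486 mm

initial: 0.43 × 4.14 × 15 = 26.70 mm
mid-season: 1.19 × 6.57 × 45 = 351.82 mm
late-season: 0.71 × 6.04 × 25 = 107.21 mm
Seasonal total = 485.73 mm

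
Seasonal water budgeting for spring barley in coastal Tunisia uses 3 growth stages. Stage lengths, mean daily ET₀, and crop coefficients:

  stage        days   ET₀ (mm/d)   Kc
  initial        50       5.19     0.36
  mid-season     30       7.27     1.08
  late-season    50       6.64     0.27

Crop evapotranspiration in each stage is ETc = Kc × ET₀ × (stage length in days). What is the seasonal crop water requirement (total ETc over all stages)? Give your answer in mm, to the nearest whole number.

initial: 0.36 × 5.19 × 50 = 93.42 mm
mid-season: 1.08 × 7.27 × 30 = 235.55 mm
late-season: 0.27 × 6.64 × 50 = 89.64 mm
Seasonal total = 418.61 mm

419 mm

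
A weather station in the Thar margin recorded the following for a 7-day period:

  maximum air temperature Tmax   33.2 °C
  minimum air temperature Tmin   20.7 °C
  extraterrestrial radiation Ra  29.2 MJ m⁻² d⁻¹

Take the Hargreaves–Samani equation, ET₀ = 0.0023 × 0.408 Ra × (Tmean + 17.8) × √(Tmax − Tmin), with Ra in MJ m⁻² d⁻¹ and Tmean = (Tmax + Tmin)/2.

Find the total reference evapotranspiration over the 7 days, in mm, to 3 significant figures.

Tmean = (33.2 + 20.7)/2 = 26.95 °C
0.408 Ra = 0.408 × 29.2 = 11.9136 mm/d equivalent
ET₀ = 0.0023 × 11.9136 × (26.95 + 17.8) × √12.5 = 0.0023 × 11.9136 × 44.75 × 3.5355 = 4.3353 mm/d
Over 7 days: 4.3353 × 7 = 30.347 mm

30.3 mm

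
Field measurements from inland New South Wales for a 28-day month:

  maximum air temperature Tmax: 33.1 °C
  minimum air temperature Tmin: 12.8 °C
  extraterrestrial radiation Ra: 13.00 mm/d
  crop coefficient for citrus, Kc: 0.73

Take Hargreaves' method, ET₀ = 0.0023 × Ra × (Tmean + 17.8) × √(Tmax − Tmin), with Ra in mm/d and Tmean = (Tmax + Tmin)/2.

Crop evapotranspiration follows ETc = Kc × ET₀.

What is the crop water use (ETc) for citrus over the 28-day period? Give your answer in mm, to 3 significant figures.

112 mm

Tmean = (33.1 + 12.8)/2 = 22.95 °C
ET₀ = 0.0023 × 13.00 × (22.95 + 17.8) × √20.3 = 0.0023 × 13.00 × 40.75 × 4.5056 = 5.4897 mm/d
ETc = Kc × ET₀ = 0.73 × 5.4897 = 4.0075 mm/d
Over 28 days: 4.0075 × 28 = 112.210 mm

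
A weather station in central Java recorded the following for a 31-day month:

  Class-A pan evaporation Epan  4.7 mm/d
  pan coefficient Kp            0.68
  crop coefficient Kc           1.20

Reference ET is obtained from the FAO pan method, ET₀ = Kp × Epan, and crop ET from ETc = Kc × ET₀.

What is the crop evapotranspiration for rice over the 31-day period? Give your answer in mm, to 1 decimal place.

ET₀ = 0.68 × 4.7 = 3.1960 mm/d
ETc = Kc × ET₀ = 1.20 × 3.1960 = 3.8352 mm/d
Over 31 days: 3.8352 × 31 = 118.891 mm

118.9 mm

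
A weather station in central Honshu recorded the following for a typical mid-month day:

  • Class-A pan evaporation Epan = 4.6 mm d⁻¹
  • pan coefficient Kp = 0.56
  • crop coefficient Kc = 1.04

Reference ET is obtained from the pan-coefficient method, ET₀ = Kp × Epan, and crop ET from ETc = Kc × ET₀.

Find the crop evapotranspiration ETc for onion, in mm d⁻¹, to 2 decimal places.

2.68 mm d⁻¹

ET₀ = 0.56 × 4.6 = 2.5760 mm/d
ETc = Kc × ET₀ = 1.04 × 2.5760 = 2.6790 mm/d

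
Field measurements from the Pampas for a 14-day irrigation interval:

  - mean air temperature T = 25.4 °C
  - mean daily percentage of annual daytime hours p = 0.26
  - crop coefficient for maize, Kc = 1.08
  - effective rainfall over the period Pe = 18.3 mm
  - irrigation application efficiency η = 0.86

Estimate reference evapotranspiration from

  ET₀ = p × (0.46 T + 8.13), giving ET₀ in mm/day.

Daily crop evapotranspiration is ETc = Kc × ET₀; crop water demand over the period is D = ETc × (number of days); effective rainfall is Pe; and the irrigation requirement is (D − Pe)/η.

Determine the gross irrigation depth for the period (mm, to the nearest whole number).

ET₀ = 0.26 × (0.46 × 25.4 + 8.13) = 0.26 × 19.814 = 5.1516 mm/d
ETc = Kc × ET₀ = 1.08 × 5.1516 = 5.5637 mm/d
Crop demand D = ETc × 14 d = 5.5637 × 14 = 77.892 mm
D − Pe = 77.892 − 18.3 = 59.592 mm
Gross irrigation = 59.592 / 0.86 = 69.293 mm

69 mm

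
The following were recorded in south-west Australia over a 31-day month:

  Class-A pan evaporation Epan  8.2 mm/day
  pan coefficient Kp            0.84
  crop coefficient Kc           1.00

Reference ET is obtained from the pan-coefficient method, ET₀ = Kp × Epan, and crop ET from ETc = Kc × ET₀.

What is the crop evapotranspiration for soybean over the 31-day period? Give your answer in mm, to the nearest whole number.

ET₀ = 0.84 × 8.2 = 6.8880 mm/d
ETc = Kc × ET₀ = 1.00 × 6.8880 = 6.8880 mm/d
Over 31 days: 6.8880 × 31 = 213.528 mm

214 mm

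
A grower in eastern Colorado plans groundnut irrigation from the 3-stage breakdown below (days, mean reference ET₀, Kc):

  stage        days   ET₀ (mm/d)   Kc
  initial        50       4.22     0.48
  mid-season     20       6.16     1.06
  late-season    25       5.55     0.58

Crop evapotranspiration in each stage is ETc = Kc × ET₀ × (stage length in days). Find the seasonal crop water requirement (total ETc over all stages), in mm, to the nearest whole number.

initial: 0.48 × 4.22 × 50 = 101.28 mm
mid-season: 1.06 × 6.16 × 20 = 130.59 mm
late-season: 0.58 × 5.55 × 25 = 80.48 mm
Seasonal total = 312.35 mm

312 mm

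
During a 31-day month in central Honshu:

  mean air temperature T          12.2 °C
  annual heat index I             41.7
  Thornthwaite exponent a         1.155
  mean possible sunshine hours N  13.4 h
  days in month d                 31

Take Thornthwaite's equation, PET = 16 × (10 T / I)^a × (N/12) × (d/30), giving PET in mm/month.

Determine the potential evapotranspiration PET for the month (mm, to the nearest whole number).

10T/I = 10 × 12.2 / 41.7 = 2.9257
(10T/I)^a = 2.9257^1.155 = 3.4554
Uncorrected PET = 16 × 3.4554 = 55.286 mm
Correction = (N/12)(d/30) = (13.4/12)(31/30) = 1.1539
PET = 55.286 × 1.1539 = 63.795 mm/month

64 mm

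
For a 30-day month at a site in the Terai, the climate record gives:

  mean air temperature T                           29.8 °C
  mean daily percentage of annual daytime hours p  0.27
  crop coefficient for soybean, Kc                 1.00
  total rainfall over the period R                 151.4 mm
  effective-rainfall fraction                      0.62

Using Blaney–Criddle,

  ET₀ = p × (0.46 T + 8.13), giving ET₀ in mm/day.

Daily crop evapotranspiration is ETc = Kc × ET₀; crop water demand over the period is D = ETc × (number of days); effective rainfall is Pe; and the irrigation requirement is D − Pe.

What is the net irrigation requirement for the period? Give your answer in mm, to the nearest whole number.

ET₀ = 0.27 × (0.46 × 29.8 + 8.13) = 0.27 × 21.838 = 5.8963 mm/d
ETc = Kc × ET₀ = 1.00 × 5.8963 = 5.8963 mm/d
Crop demand D = ETc × 30 d = 5.8963 × 30 = 176.889 mm
Pe = 0.62 × 151.4 = 93.868 mm
D − Pe = 176.889 − 93.868 = 83.021 mm

83 mm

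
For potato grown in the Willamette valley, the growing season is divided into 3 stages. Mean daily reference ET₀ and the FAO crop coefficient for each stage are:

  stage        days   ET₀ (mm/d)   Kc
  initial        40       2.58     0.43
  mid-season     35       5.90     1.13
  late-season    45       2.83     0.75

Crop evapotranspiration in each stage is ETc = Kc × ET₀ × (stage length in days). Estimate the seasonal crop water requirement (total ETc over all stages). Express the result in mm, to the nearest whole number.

373 mm

initial: 0.43 × 2.58 × 40 = 44.38 mm
mid-season: 1.13 × 5.90 × 35 = 233.35 mm
late-season: 0.75 × 2.83 × 45 = 95.51 mm
Seasonal total = 373.24 mm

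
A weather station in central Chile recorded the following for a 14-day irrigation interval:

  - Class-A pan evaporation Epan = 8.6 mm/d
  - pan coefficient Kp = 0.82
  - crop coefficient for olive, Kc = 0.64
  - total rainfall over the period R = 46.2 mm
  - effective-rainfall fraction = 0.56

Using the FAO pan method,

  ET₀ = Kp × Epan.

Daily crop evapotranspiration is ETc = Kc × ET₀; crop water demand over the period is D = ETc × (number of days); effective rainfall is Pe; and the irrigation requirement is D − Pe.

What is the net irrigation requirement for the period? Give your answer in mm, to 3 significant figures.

ET₀ = 0.82 × 8.6 = 7.0520 mm/d
ETc = Kc × ET₀ = 0.64 × 7.0520 = 4.5133 mm/d
Crop demand D = ETc × 14 d = 4.5133 × 14 = 63.186 mm
Pe = 0.56 × 46.2 = 25.872 mm
D − Pe = 63.186 − 25.872 = 37.314 mm

37.3 mm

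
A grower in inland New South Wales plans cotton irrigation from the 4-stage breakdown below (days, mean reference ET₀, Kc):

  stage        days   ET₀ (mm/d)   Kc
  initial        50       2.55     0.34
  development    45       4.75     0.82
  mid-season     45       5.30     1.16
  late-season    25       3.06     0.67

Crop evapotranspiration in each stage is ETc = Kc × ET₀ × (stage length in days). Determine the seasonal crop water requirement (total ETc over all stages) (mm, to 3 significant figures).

initial: 0.34 × 2.55 × 50 = 43.35 mm
development: 0.82 × 4.75 × 45 = 175.28 mm
mid-season: 1.16 × 5.30 × 45 = 276.66 mm
late-season: 0.67 × 3.06 × 25 = 51.26 mm
Seasonal total = 546.55 mm

547 mm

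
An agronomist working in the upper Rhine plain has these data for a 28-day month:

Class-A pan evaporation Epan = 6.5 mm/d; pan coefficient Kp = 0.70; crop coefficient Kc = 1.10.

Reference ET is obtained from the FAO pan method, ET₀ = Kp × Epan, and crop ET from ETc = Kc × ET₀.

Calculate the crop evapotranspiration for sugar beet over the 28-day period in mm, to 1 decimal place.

ET₀ = 0.70 × 6.5 = 4.5500 mm/d
ETc = Kc × ET₀ = 1.10 × 4.5500 = 5.0050 mm/d
Over 28 days: 5.0050 × 28 = 140.140 mm

140.1 mm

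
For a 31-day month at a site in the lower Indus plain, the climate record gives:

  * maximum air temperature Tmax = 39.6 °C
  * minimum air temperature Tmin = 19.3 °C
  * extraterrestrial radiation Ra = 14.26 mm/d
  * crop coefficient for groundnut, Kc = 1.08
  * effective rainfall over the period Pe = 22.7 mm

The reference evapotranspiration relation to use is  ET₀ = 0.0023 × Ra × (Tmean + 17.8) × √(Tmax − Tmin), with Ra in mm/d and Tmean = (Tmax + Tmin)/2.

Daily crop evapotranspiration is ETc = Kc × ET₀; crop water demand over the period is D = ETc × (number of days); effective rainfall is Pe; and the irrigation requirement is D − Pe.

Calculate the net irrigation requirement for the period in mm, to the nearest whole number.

Tmean = (39.6 + 19.3)/2 = 29.45 °C
ET₀ = 0.0023 × 14.26 × (29.45 + 17.8) × √20.3 = 0.0023 × 14.26 × 47.25 × 4.5056 = 6.9824 mm/d
ETc = Kc × ET₀ = 1.08 × 6.9824 = 7.5410 mm/d
Crop demand D = ETc × 31 d = 7.5410 × 31 = 233.771 mm
D − Pe = 233.771 − 22.7 = 211.071 mm

211 mm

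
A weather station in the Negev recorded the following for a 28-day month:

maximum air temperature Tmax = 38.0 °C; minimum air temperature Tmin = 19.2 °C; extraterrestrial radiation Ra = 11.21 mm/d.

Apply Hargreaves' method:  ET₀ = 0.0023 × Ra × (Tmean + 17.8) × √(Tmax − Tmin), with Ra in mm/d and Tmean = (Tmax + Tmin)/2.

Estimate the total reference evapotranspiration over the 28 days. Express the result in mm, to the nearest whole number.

145 mm

Tmean = (38.0 + 19.2)/2 = 28.60 °C
ET₀ = 0.0023 × 11.21 × (28.60 + 17.8) × √18.8 = 0.0023 × 11.21 × 46.40 × 4.3359 = 5.1872 mm/d
Over 28 days: 5.1872 × 28 = 145.242 mm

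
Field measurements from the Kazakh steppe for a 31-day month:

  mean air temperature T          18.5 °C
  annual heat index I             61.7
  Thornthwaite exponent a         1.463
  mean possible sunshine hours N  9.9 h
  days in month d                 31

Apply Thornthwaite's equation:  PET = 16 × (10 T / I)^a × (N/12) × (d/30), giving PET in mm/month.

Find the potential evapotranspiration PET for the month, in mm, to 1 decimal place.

10T/I = 10 × 18.5 / 61.7 = 2.9984
(10T/I)^a = 2.9984^1.463 = 4.9853
Uncorrected PET = 16 × 4.9853 = 79.765 mm
Correction = (N/12)(d/30) = (9.9/12)(31/30) = 0.8525
PET = 79.765 × 0.8525 = 68.000 mm/month

68.0 mm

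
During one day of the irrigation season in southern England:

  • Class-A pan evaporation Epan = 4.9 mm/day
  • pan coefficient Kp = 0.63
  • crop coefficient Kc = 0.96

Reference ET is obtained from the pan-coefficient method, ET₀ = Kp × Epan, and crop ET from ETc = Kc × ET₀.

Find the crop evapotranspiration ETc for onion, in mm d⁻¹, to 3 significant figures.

ET₀ = 0.63 × 4.9 = 3.0870 mm/d
ETc = Kc × ET₀ = 0.96 × 3.0870 = 2.9635 mm/d

2.96 mm d⁻¹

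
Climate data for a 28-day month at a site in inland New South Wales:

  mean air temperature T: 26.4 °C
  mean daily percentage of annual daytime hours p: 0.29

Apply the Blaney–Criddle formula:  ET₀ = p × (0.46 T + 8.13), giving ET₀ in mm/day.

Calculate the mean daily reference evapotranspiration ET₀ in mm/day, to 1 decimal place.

5.9 mm/day

ET₀ = 0.29 × (0.46 × 26.4 + 8.13) = 0.29 × 20.274 = 5.8795 mm/d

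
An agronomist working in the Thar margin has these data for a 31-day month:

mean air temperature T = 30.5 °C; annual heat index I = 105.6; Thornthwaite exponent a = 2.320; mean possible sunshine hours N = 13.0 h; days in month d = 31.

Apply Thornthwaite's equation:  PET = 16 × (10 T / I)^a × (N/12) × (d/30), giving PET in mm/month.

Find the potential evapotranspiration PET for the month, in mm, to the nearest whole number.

10T/I = 10 × 30.5 / 105.6 = 2.8883
(10T/I)^a = 2.8883^2.320 = 11.7136
Uncorrected PET = 16 × 11.7136 = 187.418 mm
Correction = (N/12)(d/30) = (13.0/12)(31/30) = 1.1194
PET = 187.418 × 1.1194 = 209.796 mm/month

210 mm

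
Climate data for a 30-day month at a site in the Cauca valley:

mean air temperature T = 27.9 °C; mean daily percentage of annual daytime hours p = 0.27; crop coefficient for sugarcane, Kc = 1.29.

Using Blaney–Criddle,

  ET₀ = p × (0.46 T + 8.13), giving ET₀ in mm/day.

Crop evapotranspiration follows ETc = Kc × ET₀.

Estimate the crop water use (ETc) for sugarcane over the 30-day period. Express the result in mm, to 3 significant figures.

ET₀ = 0.27 × (0.46 × 27.9 + 8.13) = 0.27 × 20.964 = 5.6603 mm/d
ETc = Kc × ET₀ = 1.29 × 5.6603 = 7.3018 mm/d
Over 30 days: 7.3018 × 30 = 219.054 mm

219 mm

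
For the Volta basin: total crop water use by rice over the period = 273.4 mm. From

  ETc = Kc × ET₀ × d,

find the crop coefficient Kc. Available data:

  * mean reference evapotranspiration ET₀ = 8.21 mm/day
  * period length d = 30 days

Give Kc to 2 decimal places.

ETc = Kc × ET₀ × d  ⇒  Kc = ETc / (ET₀ × d)
Kc = 273.4 / (8.21 × 30) = 273.4 / 246.30 = 1.1100

1.11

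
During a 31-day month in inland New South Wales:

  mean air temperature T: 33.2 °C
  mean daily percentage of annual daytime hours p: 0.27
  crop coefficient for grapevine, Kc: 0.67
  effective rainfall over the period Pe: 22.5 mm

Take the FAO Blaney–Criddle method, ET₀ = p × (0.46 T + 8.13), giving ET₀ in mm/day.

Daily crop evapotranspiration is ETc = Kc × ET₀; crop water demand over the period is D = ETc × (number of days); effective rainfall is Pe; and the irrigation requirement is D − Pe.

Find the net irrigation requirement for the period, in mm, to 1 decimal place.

ET₀ = 0.27 × (0.46 × 33.2 + 8.13) = 0.27 × 23.402 = 6.3185 mm/d
ETc = Kc × ET₀ = 0.67 × 6.3185 = 4.2334 mm/d
Crop demand D = ETc × 31 d = 4.2334 × 31 = 131.235 mm
D − Pe = 131.235 − 22.5 = 108.735 mm

108.7 mm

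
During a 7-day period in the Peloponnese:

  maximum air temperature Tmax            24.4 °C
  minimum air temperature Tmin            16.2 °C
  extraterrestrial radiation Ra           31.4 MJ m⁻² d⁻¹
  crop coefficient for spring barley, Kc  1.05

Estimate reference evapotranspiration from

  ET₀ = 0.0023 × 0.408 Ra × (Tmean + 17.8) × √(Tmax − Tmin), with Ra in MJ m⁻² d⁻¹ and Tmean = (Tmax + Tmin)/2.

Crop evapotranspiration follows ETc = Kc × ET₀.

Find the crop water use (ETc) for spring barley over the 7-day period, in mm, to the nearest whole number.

Tmean = (24.4 + 16.2)/2 = 20.30 °C
0.408 Ra = 0.408 × 31.4 = 12.8112 mm/d equivalent
ET₀ = 0.0023 × 12.8112 × (20.30 + 17.8) × √8.2 = 0.0023 × 12.8112 × 38.10 × 2.8636 = 3.2148 mm/d
ETc = Kc × ET₀ = 1.05 × 3.2148 = 3.3755 mm/d
Over 7 days: 3.3755 × 7 = 23.629 mm

24 mm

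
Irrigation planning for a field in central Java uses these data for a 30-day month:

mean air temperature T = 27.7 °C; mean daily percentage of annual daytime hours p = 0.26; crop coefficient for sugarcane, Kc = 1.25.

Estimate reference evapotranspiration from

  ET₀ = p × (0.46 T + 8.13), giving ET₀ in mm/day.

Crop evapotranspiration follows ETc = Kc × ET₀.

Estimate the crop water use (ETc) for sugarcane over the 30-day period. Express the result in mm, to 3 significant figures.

ET₀ = 0.26 × (0.46 × 27.7 + 8.13) = 0.26 × 20.872 = 5.4267 mm/d
ETc = Kc × ET₀ = 1.25 × 5.4267 = 6.7834 mm/d
Over 30 days: 6.7834 × 30 = 203.502 mm

204 mm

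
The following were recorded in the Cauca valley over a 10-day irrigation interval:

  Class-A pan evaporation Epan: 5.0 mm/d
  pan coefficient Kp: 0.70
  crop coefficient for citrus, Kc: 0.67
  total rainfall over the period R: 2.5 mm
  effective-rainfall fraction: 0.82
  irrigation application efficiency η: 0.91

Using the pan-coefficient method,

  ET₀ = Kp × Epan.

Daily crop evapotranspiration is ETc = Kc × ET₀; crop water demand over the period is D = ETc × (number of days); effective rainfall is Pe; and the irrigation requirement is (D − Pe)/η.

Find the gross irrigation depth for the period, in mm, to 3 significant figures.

23.5 mm

ET₀ = 0.70 × 5.0 = 3.5000 mm/d
ETc = Kc × ET₀ = 0.67 × 3.5000 = 2.3450 mm/d
Crop demand D = ETc × 10 d = 2.3450 × 10 = 23.450 mm
Pe = 0.82 × 2.5 = 2.050 mm
D − Pe = 23.450 − 2.050 = 21.400 mm
Gross irrigation = 21.400 / 0.91 = 23.516 mm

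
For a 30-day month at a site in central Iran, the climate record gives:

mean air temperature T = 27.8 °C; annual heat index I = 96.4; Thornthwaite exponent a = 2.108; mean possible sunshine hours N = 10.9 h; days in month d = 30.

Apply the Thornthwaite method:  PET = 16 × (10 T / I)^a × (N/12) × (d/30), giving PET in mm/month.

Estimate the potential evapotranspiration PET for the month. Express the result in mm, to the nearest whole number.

136 mm

10T/I = 10 × 27.8 / 96.4 = 2.8838
(10T/I)^a = 2.8838^2.108 = 9.3241
Uncorrected PET = 16 × 9.3241 = 149.186 mm
Correction = (N/12)(d/30) = (10.9/12)(30/30) = 0.9083
PET = 149.186 × 0.9083 = 135.506 mm/month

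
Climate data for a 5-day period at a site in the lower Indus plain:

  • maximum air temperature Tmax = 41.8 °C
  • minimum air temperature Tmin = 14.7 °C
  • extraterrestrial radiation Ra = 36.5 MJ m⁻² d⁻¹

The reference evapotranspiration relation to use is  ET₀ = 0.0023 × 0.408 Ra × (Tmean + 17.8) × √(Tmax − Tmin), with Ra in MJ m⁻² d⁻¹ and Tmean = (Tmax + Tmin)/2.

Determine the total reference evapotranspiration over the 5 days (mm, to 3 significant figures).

41.1 mm

Tmean = (41.8 + 14.7)/2 = 28.25 °C
0.408 Ra = 0.408 × 36.5 = 14.8920 mm/d equivalent
ET₀ = 0.0023 × 14.8920 × (28.25 + 17.8) × √27.1 = 0.0023 × 14.8920 × 46.05 × 5.2058 = 8.2110 mm/d
Over 5 days: 8.2110 × 5 = 41.055 mm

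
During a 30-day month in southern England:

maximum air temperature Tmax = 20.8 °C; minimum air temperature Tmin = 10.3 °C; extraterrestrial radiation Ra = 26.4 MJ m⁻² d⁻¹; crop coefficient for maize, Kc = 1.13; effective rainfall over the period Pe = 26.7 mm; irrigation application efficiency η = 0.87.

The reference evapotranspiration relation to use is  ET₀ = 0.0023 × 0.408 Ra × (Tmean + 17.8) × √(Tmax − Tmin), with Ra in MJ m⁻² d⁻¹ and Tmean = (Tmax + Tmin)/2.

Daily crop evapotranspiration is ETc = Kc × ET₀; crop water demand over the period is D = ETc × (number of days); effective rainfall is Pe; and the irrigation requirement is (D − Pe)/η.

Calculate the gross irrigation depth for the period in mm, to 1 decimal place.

73.6 mm

Tmean = (20.8 + 10.3)/2 = 15.55 °C
0.408 Ra = 0.408 × 26.4 = 10.7712 mm/d equivalent
ET₀ = 0.0023 × 10.7712 × (15.55 + 17.8) × √10.5 = 0.0023 × 10.7712 × 33.35 × 3.2404 = 2.6772 mm/d
ETc = Kc × ET₀ = 1.13 × 2.6772 = 3.0252 mm/d
Crop demand D = ETc × 30 d = 3.0252 × 30 = 90.756 mm
D − Pe = 90.756 − 26.7 = 64.056 mm
Gross irrigation = 64.056 / 0.87 = 73.628 mm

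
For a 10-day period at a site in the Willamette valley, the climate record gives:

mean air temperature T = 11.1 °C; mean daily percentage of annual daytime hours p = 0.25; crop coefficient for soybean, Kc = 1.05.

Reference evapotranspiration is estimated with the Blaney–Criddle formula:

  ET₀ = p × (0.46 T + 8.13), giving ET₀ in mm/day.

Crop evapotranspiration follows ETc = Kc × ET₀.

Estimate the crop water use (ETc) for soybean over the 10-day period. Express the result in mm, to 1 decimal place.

34.7 mm

ET₀ = 0.25 × (0.46 × 11.1 + 8.13) = 0.25 × 13.236 = 3.3090 mm/d
ETc = Kc × ET₀ = 1.05 × 3.3090 = 3.4745 mm/d
Over 10 days: 3.4745 × 10 = 34.745 mm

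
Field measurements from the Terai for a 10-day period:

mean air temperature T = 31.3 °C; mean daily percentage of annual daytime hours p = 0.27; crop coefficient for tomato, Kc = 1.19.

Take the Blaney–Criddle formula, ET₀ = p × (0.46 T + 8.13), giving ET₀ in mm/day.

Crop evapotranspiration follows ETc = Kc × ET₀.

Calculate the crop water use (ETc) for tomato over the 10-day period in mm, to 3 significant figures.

ET₀ = 0.27 × (0.46 × 31.3 + 8.13) = 0.27 × 22.528 = 6.0826 mm/d
ETc = Kc × ET₀ = 1.19 × 6.0826 = 7.2383 mm/d
Over 10 days: 7.2383 × 10 = 72.383 mm

72.4 mm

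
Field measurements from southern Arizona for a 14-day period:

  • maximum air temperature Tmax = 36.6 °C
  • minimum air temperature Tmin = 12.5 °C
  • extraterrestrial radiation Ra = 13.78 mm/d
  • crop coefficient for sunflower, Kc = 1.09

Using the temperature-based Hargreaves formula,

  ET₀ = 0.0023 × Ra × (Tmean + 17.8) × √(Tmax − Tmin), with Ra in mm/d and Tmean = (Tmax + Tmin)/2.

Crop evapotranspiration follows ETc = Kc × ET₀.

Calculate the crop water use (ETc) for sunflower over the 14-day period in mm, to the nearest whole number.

Tmean = (36.6 + 12.5)/2 = 24.55 °C
ET₀ = 0.0023 × 13.78 × (24.55 + 17.8) × √24.1 = 0.0023 × 13.78 × 42.35 × 4.9092 = 6.5893 mm/d
ETc = Kc × ET₀ = 1.09 × 6.5893 = 7.1823 mm/d
Over 14 days: 7.1823 × 14 = 100.552 mm

101 mm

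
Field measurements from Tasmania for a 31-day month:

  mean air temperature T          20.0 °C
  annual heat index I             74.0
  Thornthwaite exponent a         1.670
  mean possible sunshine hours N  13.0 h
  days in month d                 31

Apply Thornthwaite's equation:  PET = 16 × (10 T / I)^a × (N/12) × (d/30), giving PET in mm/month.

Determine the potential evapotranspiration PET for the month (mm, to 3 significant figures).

94.2 mm

10T/I = 10 × 20.0 / 74.0 = 2.7027
(10T/I)^a = 2.7027^1.670 = 5.2614
Uncorrected PET = 16 × 5.2614 = 84.182 mm
Correction = (N/12)(d/30) = (13.0/12)(31/30) = 1.1194
PET = 84.182 × 1.1194 = 94.233 mm/month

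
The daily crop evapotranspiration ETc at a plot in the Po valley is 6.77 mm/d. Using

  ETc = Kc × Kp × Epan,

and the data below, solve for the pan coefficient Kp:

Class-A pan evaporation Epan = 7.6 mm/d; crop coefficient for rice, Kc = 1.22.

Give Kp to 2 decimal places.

0.73

ETc = Kc × Kp × Epan  ⇒  Kp = ETc / (Kc × Epan)
Kp = 6.77 / (1.22 × 7.6) = 6.77 / 9.272 = 0.7302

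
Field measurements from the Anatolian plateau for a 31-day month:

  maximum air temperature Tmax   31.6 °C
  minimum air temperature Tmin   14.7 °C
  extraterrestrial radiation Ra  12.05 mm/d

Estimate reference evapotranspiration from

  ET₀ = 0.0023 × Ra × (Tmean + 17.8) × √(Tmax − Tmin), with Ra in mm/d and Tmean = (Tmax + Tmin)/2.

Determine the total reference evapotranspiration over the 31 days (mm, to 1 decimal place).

144.6 mm

Tmean = (31.6 + 14.7)/2 = 23.15 °C
ET₀ = 0.0023 × 12.05 × (23.15 + 17.8) × √16.9 = 0.0023 × 12.05 × 40.95 × 4.1110 = 4.6657 mm/d
Over 31 days: 4.6657 × 31 = 144.637 mm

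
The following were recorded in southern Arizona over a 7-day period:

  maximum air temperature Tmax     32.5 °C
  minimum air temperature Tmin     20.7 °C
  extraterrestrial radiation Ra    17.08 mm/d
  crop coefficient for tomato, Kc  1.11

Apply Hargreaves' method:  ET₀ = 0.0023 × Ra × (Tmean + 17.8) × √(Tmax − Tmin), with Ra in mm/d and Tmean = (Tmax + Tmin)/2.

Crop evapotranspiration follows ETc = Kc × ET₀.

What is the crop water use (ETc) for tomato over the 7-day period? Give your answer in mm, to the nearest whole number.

Tmean = (32.5 + 20.7)/2 = 26.60 °C
ET₀ = 0.0023 × 17.08 × (26.60 + 17.8) × √11.8 = 0.0023 × 17.08 × 44.40 × 3.4351 = 5.9915 mm/d
ETc = Kc × ET₀ = 1.11 × 5.9915 = 6.6506 mm/d
Over 7 days: 6.6506 × 7 = 46.554 mm

47 mm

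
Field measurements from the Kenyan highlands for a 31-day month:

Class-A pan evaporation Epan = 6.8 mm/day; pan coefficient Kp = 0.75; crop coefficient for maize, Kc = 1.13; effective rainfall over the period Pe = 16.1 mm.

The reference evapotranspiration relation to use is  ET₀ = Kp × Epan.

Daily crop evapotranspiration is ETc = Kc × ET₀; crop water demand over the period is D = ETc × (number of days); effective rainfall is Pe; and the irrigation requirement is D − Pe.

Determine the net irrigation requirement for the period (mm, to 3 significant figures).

163 mm

ET₀ = 0.75 × 6.8 = 5.1000 mm/d
ETc = Kc × ET₀ = 1.13 × 5.1000 = 5.7630 mm/d
Crop demand D = ETc × 31 d = 5.7630 × 31 = 178.653 mm
D − Pe = 178.653 − 16.1 = 162.553 mm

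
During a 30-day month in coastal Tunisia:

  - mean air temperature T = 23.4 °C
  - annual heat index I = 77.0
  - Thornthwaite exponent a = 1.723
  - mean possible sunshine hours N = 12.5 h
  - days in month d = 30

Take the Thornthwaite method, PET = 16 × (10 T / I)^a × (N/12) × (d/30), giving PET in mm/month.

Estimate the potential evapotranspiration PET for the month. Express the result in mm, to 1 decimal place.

113.1 mm

10T/I = 10 × 23.4 / 77.0 = 3.0390
(10T/I)^a = 3.0390^1.723 = 6.7880
Uncorrected PET = 16 × 6.7880 = 108.608 mm
Correction = (N/12)(d/30) = (12.5/12)(30/30) = 1.0417
PET = 108.608 × 1.0417 = 113.137 mm/month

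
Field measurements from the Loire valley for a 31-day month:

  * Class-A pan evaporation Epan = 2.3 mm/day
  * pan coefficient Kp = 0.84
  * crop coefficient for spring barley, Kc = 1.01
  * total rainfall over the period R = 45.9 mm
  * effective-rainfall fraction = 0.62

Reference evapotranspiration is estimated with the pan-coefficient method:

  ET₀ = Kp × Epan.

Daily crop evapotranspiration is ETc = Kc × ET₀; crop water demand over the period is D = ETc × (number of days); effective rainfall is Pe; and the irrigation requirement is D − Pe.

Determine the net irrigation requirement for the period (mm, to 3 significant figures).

32.0 mm

ET₀ = 0.84 × 2.3 = 1.9320 mm/d
ETc = Kc × ET₀ = 1.01 × 1.9320 = 1.9513 mm/d
Crop demand D = ETc × 31 d = 1.9513 × 31 = 60.490 mm
Pe = 0.62 × 45.9 = 28.458 mm
D − Pe = 60.490 − 28.458 = 32.032 mm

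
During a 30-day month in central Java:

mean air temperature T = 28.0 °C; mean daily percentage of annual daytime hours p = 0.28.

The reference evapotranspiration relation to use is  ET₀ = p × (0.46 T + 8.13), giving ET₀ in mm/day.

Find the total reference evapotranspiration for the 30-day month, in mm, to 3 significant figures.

ET₀ = 0.28 × (0.46 × 28.0 + 8.13) = 0.28 × 21.010 = 5.8828 mm/d
Monthly total = 5.8828 × 30 = 176.484 mm

176 mm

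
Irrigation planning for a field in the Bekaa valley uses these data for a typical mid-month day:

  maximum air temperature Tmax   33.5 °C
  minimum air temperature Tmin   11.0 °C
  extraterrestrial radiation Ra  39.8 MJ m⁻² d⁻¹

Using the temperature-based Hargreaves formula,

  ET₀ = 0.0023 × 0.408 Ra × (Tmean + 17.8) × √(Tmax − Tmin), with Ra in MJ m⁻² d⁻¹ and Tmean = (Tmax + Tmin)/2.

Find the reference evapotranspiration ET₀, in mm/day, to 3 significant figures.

7.10 mm/day

Tmean = (33.5 + 11.0)/2 = 22.25 °C
0.408 Ra = 0.408 × 39.8 = 16.2384 mm/d equivalent
ET₀ = 0.0023 × 16.2384 × (22.25 + 17.8) × √22.5 = 0.0023 × 16.2384 × 40.05 × 4.7434 = 7.0952 mm/d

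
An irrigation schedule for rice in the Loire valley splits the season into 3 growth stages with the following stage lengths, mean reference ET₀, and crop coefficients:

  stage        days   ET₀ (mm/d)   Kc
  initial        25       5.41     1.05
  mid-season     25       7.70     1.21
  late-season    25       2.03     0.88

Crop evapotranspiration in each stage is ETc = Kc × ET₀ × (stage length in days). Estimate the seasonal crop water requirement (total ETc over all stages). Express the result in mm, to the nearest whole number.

initial: 1.05 × 5.41 × 25 = 142.01 mm
mid-season: 1.21 × 7.70 × 25 = 232.93 mm
late-season: 0.88 × 2.03 × 25 = 44.66 mm
Seasonal total = 419.60 mm

420 mm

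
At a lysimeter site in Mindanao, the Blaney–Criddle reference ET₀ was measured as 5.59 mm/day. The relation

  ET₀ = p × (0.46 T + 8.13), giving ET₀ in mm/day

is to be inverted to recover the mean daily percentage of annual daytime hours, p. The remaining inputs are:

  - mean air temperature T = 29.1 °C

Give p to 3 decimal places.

p = ET₀ / (0.46 T + 8.13) = 5.59 / (0.46 × 29.1 + 8.13) = 5.59 / 21.516 = 0.2598

0.260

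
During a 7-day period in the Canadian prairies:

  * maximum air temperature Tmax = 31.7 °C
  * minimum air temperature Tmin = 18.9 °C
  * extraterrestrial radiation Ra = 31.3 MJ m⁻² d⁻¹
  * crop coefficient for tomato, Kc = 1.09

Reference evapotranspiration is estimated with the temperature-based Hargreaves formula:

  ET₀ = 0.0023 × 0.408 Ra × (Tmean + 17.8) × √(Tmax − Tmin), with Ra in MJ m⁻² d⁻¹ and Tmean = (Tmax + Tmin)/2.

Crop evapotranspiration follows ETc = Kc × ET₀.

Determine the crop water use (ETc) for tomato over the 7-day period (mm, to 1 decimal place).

Tmean = (31.7 + 18.9)/2 = 25.30 °C
0.408 Ra = 0.408 × 31.3 = 12.7704 mm/d equivalent
ET₀ = 0.0023 × 12.7704 × (25.30 + 17.8) × √12.8 = 0.0023 × 12.7704 × 43.10 × 3.5777 = 4.5291 mm/d
ETc = Kc × ET₀ = 1.09 × 4.5291 = 4.9367 mm/d
Over 7 days: 4.9367 × 7 = 34.557 mm

34.6 mm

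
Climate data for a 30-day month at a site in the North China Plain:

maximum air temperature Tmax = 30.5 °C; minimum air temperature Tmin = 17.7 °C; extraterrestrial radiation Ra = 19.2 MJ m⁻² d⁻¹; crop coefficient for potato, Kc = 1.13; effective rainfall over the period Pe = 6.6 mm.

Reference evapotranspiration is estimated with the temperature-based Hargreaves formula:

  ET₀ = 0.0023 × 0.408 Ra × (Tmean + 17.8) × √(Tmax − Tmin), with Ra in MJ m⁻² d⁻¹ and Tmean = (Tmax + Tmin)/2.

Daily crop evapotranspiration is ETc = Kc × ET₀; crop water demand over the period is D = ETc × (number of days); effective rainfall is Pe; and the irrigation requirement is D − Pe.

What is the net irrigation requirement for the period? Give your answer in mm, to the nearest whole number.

Tmean = (30.5 + 17.7)/2 = 24.10 °C
0.408 Ra = 0.408 × 19.2 = 7.8336 mm/d equivalent
ET₀ = 0.0023 × 7.8336 × (24.10 + 17.8) × √12.8 = 0.0023 × 7.8336 × 41.90 × 3.5777 = 2.7009 mm/d
ETc = Kc × ET₀ = 1.13 × 2.7009 = 3.0520 mm/d
Crop demand D = ETc × 30 d = 3.0520 × 30 = 91.560 mm
D − Pe = 91.560 − 6.6 = 84.960 mm

85 mm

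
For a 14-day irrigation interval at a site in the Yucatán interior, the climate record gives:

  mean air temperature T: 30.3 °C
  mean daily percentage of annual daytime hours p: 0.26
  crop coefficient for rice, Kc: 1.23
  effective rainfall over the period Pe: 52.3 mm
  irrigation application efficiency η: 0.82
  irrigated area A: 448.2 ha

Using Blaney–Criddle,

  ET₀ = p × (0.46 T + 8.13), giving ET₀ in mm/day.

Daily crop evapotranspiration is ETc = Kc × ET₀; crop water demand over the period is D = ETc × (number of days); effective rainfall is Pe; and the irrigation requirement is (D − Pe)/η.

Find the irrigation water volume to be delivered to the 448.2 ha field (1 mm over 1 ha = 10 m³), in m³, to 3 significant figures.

254000 m³

ET₀ = 0.26 × (0.46 × 30.3 + 8.13) = 0.26 × 22.068 = 5.7377 mm/d
ETc = Kc × ET₀ = 1.23 × 5.7377 = 7.0574 mm/d
Crop demand D = ETc × 14 d = 7.0574 × 14 = 98.804 mm
D − Pe = 98.804 − 52.3 = 46.504 mm
Gross irrigation = 46.504 / 0.82 = 56.712 mm
Volume = 56.712 mm × 448.2 ha × 10 = 254183.2 m³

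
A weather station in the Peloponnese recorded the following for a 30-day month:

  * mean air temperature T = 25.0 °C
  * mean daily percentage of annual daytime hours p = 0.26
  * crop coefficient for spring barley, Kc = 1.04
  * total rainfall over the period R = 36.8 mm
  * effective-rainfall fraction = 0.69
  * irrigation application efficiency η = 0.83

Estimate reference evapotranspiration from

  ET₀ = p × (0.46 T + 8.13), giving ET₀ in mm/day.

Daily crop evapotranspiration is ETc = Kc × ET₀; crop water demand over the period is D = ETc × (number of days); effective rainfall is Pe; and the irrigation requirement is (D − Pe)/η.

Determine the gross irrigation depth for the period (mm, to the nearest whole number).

ET₀ = 0.26 × (0.46 × 25.0 + 8.13) = 0.26 × 19.630 = 5.1038 mm/d
ETc = Kc × ET₀ = 1.04 × 5.1038 = 5.3080 mm/d
Crop demand D = ETc × 30 d = 5.3080 × 30 = 159.240 mm
Pe = 0.69 × 36.8 = 25.392 mm
D − Pe = 159.240 − 25.392 = 133.848 mm
Gross irrigation = 133.848 / 0.83 = 161.263 mm

161 mm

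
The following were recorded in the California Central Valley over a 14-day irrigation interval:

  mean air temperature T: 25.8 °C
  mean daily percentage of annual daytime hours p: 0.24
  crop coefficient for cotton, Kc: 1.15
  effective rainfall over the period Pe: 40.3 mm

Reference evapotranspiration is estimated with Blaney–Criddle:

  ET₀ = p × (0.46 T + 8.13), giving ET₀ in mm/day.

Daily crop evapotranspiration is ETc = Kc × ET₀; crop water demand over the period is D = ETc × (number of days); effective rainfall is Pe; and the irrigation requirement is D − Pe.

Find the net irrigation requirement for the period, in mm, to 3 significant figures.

ET₀ = 0.24 × (0.46 × 25.8 + 8.13) = 0.24 × 19.998 = 4.7995 mm/d
ETc = Kc × ET₀ = 1.15 × 4.7995 = 5.5194 mm/d
Crop demand D = ETc × 14 d = 5.5194 × 14 = 77.272 mm
D − Pe = 77.272 − 40.3 = 36.972 mm

37.0 mm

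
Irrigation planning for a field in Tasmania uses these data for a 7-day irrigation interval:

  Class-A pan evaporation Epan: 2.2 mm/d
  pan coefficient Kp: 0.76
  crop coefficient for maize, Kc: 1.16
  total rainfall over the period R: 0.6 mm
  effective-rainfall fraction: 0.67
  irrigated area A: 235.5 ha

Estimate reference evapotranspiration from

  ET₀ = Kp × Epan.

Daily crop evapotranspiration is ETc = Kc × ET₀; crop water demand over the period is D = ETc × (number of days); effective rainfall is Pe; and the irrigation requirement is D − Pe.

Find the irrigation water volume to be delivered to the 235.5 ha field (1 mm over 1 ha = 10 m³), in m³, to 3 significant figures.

31000 m³

ET₀ = 0.76 × 2.2 = 1.6720 mm/d
ETc = Kc × ET₀ = 1.16 × 1.6720 = 1.9395 mm/d
Crop demand D = ETc × 7 d = 1.9395 × 7 = 13.577 mm
Pe = 0.67 × 0.6 = 0.402 mm
D − Pe = 13.577 − 0.402 = 13.175 mm
Volume = 13.175 mm × 235.5 ha × 10 = 31027.1 m³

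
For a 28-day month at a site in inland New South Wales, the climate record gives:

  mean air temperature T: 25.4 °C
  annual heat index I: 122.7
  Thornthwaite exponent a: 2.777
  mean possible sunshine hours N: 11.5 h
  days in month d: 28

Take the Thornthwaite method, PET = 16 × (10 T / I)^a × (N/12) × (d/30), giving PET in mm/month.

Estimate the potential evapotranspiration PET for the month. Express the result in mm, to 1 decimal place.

10T/I = 10 × 25.4 / 122.7 = 2.0701
(10T/I)^a = 2.0701^2.777 = 7.5424
Uncorrected PET = 16 × 7.5424 = 120.678 mm
Correction = (N/12)(d/30) = (11.5/12)(28/30) = 0.8944
PET = 120.678 × 0.8944 = 107.934 mm/month

107.9 mm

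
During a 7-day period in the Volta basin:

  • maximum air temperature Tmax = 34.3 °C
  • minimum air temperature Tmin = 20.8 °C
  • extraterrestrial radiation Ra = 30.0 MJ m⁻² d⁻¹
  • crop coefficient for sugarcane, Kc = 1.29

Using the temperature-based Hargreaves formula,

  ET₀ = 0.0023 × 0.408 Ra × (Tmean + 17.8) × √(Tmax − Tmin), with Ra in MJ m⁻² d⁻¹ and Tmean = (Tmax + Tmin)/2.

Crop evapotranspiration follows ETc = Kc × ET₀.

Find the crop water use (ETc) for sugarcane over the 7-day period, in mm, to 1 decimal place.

Tmean = (34.3 + 20.8)/2 = 27.55 °C
0.408 Ra = 0.408 × 30.0 = 12.2400 mm/d equivalent
ET₀ = 0.0023 × 12.2400 × (27.55 + 17.8) × √13.5 = 0.0023 × 12.2400 × 45.35 × 3.6742 = 4.6908 mm/d
ETc = Kc × ET₀ = 1.29 × 4.6908 = 6.0511 mm/d
Over 7 days: 6.0511 × 7 = 42.358 mm

42.4 mm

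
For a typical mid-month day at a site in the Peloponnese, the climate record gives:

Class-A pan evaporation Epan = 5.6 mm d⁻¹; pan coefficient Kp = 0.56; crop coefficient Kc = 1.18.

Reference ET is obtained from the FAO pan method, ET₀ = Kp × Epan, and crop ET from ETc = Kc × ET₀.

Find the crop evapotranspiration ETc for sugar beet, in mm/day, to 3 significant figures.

3.70 mm/day

ET₀ = 0.56 × 5.6 = 3.1360 mm/d
ETc = Kc × ET₀ = 1.18 × 3.1360 = 3.7005 mm/d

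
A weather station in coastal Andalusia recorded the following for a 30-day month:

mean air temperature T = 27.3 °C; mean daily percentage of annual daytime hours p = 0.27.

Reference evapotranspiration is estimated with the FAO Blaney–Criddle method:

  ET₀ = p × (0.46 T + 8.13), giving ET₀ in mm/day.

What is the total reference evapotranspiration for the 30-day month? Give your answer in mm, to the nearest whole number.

ET₀ = 0.27 × (0.46 × 27.3 + 8.13) = 0.27 × 20.688 = 5.5858 mm/d
Monthly total = 5.5858 × 30 = 167.574 mm

168 mm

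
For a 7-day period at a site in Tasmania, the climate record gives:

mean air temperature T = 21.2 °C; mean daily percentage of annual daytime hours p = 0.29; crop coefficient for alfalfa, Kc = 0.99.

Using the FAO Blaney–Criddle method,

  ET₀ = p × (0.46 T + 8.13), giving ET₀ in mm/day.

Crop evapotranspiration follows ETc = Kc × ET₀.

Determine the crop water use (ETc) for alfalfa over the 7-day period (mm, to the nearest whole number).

36 mm

ET₀ = 0.29 × (0.46 × 21.2 + 8.13) = 0.29 × 17.882 = 5.1858 mm/d
ETc = Kc × ET₀ = 0.99 × 5.1858 = 5.1339 mm/d
Over 7 days: 5.1339 × 7 = 35.937 mm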